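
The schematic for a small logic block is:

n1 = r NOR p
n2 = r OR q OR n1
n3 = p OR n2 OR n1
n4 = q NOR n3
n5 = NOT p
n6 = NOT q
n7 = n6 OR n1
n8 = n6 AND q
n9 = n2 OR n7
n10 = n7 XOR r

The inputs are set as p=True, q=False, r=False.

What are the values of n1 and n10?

n1 = False; n10 = True

n1 = r NOR p = False NOR True = False
n6 = NOT q = NOT False = True
n7 = n6 OR n1 = True OR False = True
n10 = n7 XOR r = True XOR False = True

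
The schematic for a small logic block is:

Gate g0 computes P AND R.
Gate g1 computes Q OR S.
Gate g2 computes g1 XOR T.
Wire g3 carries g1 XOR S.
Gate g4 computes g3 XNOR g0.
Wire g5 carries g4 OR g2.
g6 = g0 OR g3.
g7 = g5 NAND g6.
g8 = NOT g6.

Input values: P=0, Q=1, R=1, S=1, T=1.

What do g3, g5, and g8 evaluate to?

g3 = 0, g5 = 1, g8 = 1

g0 = P AND R = 0 AND 1 = 0
g1 = Q OR S = 1 OR 1 = 1
g2 = g1 XOR T = 1 XOR 1 = 0
g3 = g1 XOR S = 1 XOR 1 = 0
g4 = g3 XNOR g0 = 0 XNOR 0 = 1
g5 = g4 OR g2 = 1 OR 0 = 1
g6 = g0 OR g3 = 0 OR 0 = 0
g8 = NOT g6 = NOT 0 = 1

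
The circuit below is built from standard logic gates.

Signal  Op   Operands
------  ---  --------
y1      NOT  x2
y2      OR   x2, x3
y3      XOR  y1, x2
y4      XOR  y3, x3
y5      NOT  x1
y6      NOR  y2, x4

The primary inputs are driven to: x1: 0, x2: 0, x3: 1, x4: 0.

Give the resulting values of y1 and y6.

y1 = NOT x2 = NOT 0 = 1
y2 = x2 OR x3 = 0 OR 1 = 1
y6 = y2 NOR x4 = 1 NOR 0 = 0

y1 = 1  y6 = 0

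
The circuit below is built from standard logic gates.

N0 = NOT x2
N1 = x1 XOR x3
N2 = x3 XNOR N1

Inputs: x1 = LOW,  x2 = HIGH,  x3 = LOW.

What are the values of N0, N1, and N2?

N0 = NOT x2 = NOT HIGH = LOW
N1 = x1 XOR x3 = LOW XOR LOW = LOW
N2 = x3 XNOR N1 = LOW XNOR LOW = HIGH

N0 = LOW, N1 = LOW, N2 = HIGH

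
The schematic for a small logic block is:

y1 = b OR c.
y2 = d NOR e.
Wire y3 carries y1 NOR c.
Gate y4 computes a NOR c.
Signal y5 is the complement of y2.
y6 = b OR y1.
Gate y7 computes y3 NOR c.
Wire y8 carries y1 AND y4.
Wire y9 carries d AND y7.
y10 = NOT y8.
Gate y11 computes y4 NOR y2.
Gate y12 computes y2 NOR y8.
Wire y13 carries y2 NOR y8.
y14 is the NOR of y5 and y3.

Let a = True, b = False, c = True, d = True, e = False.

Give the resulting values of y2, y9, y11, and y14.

y2 = False; y9 = False; y11 = True; y14 = False

y1 = b OR c = False OR True = True
y2 = d NOR e = True NOR False = False
y3 = y1 NOR c = True NOR True = False
y4 = a NOR c = True NOR True = False
y5 = NOT y2 = NOT False = True
y7 = y3 NOR c = False NOR True = False
y9 = d AND y7 = True AND False = False
y11 = y4 NOR y2 = False NOR False = True
y14 = y5 NOR y3 = True NOR False = False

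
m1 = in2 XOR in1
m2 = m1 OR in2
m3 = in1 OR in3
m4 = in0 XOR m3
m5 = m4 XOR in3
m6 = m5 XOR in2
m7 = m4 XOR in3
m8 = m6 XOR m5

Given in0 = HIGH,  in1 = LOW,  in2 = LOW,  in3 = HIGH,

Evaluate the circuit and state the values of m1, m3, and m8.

m1 = LOW; m3 = HIGH; m8 = LOW

m1 = in2 XOR in1 = LOW XOR LOW = LOW
m3 = in1 OR in3 = LOW OR HIGH = HIGH
m4 = in0 XOR m3 = HIGH XOR HIGH = LOW
m5 = m4 XOR in3 = LOW XOR HIGH = HIGH
m6 = m5 XOR in2 = HIGH XOR LOW = HIGH
m8 = m6 XOR m5 = HIGH XOR HIGH = LOW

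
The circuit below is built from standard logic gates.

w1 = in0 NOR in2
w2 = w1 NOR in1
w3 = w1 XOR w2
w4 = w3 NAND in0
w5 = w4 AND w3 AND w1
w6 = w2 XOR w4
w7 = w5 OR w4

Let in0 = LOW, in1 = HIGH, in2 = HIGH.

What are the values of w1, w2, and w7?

w1 = LOW; w2 = LOW; w7 = HIGH

w1 = in0 NOR in2 = LOW NOR HIGH = LOW
w2 = w1 NOR in1 = LOW NOR HIGH = LOW
w3 = w1 XOR w2 = LOW XOR LOW = LOW
w4 = w3 NAND in0 = LOW NAND LOW = HIGH
w5 = w4 AND w3 AND w1 = HIGH AND LOW AND LOW = LOW
w7 = w5 OR w4 = LOW OR HIGH = HIGH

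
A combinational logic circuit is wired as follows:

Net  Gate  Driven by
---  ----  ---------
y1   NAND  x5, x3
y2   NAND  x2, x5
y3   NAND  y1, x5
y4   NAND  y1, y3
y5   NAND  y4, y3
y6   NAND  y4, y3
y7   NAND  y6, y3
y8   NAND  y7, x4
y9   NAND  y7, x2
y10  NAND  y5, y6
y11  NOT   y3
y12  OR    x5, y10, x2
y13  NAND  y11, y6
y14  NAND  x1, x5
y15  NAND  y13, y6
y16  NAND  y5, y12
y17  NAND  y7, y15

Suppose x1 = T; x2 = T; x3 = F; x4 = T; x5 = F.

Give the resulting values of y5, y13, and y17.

y5 = T; y13 = T; y17 = T

y1 = x5 NAND x3 = F NAND F = T
y3 = y1 NAND x5 = T NAND F = T
y4 = y1 NAND y3 = T NAND T = F
y5 = y4 NAND y3 = F NAND T = T
y6 = y4 NAND y3 = F NAND T = T
y7 = y6 NAND y3 = T NAND T = F
y11 = NOT y3 = NOT T = F
y13 = y11 NAND y6 = F NAND T = T
y15 = y13 NAND y6 = T NAND T = F
y17 = y7 NAND y15 = F NAND F = T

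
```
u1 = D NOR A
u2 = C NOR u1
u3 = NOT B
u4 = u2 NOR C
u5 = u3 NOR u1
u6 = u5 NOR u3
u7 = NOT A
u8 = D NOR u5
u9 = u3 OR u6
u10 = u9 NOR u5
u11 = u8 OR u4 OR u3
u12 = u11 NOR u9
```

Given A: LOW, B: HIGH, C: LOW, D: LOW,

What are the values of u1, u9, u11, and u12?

u1 = HIGH, u9 = HIGH, u11 = HIGH, u12 = LOW

u1 = D NOR A = LOW NOR LOW = HIGH
u2 = C NOR u1 = LOW NOR HIGH = LOW
u3 = NOT B = NOT HIGH = LOW
u4 = u2 NOR C = LOW NOR LOW = HIGH
u5 = u3 NOR u1 = LOW NOR HIGH = LOW
u6 = u5 NOR u3 = LOW NOR LOW = HIGH
u8 = D NOR u5 = LOW NOR LOW = HIGH
u9 = u3 OR u6 = LOW OR HIGH = HIGH
u11 = u8 OR u4 OR u3 = HIGH OR HIGH OR LOW = HIGH
u12 = u11 NOR u9 = HIGH NOR HIGH = LOW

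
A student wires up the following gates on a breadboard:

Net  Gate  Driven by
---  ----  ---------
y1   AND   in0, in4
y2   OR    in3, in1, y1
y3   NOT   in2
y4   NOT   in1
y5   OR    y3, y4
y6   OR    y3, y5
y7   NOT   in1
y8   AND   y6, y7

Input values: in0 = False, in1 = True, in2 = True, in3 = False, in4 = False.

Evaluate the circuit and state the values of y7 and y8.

y3 = NOT in2 = NOT True = False
y4 = NOT in1 = NOT True = False
y5 = y3 OR y4 = False OR False = False
y6 = y3 OR y5 = False OR False = False
y7 = NOT in1 = NOT True = False
y8 = y6 AND y7 = False AND False = False

y7 = False, y8 = False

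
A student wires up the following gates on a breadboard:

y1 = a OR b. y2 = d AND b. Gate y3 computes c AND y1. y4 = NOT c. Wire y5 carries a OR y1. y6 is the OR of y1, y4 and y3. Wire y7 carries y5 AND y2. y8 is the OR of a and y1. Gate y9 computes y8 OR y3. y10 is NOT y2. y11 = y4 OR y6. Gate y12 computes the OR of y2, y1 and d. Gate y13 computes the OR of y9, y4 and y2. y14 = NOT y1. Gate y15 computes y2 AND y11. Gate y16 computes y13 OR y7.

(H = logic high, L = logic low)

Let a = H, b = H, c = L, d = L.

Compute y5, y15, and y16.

y5 = H  y15 = L  y16 = H

y1 = a OR b = H OR H = H
y2 = d AND b = L AND H = L
y3 = c AND y1 = L AND H = L
y4 = NOT c = NOT L = H
y5 = a OR y1 = H OR H = H
y6 = y1 OR y4 OR y3 = H OR H OR L = H
y7 = y5 AND y2 = H AND L = L
y8 = a OR y1 = H OR H = H
y9 = y8 OR y3 = H OR L = H
y11 = y4 OR y6 = H OR H = H
y13 = y9 OR y4 OR y2 = H OR H OR L = H
y15 = y2 AND y11 = L AND H = L
y16 = y13 OR y7 = H OR L = H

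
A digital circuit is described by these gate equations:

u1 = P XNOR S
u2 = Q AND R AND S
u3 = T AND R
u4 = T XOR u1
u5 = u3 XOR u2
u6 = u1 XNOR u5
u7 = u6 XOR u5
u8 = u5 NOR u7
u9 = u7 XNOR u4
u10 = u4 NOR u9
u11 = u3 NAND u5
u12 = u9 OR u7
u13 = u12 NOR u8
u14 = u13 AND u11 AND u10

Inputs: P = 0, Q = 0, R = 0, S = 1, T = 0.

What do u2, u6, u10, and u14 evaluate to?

u2 = 0, u6 = 1, u10 = 1, u14 = 0

u1 = P XNOR S = 0 XNOR 1 = 0
u2 = Q AND R AND S = 0 AND 0 AND 1 = 0
u3 = T AND R = 0 AND 0 = 0
u4 = T XOR u1 = 0 XOR 0 = 0
u5 = u3 XOR u2 = 0 XOR 0 = 0
u6 = u1 XNOR u5 = 0 XNOR 0 = 1
u7 = u6 XOR u5 = 1 XOR 0 = 1
u8 = u5 NOR u7 = 0 NOR 1 = 0
u9 = u7 XNOR u4 = 1 XNOR 0 = 0
u10 = u4 NOR u9 = 0 NOR 0 = 1
u11 = u3 NAND u5 = 0 NAND 0 = 1
u12 = u9 OR u7 = 0 OR 1 = 1
u13 = u12 NOR u8 = 1 NOR 0 = 0
u14 = u13 AND u11 AND u10 = 0 AND 1 AND 1 = 0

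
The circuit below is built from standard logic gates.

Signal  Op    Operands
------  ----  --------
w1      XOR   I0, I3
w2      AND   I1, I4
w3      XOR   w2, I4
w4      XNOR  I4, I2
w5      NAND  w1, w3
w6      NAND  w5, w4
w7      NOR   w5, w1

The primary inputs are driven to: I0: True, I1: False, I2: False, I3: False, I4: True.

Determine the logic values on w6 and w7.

w6 = True, w7 = False

w1 = I0 XOR I3 = True XOR False = True
w2 = I1 AND I4 = False AND True = False
w3 = w2 XOR I4 = False XOR True = True
w4 = I4 XNOR I2 = True XNOR False = False
w5 = w1 NAND w3 = True NAND True = False
w6 = w5 NAND w4 = False NAND False = True
w7 = w5 NOR w1 = False NOR True = False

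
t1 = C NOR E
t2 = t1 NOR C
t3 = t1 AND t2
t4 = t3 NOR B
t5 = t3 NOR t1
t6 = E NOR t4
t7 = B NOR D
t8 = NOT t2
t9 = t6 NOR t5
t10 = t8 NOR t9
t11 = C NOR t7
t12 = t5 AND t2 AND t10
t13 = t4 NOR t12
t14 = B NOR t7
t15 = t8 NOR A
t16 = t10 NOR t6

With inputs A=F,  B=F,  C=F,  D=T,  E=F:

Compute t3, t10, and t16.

t1 = C NOR E = F NOR F = T
t2 = t1 NOR C = T NOR F = F
t3 = t1 AND t2 = T AND F = F
t4 = t3 NOR B = F NOR F = T
t5 = t3 NOR t1 = F NOR T = F
t6 = E NOR t4 = F NOR T = F
t8 = NOT t2 = NOT F = T
t9 = t6 NOR t5 = F NOR F = T
t10 = t8 NOR t9 = T NOR T = F
t16 = t10 NOR t6 = F NOR F = T

t3 = F, t10 = F, t16 = T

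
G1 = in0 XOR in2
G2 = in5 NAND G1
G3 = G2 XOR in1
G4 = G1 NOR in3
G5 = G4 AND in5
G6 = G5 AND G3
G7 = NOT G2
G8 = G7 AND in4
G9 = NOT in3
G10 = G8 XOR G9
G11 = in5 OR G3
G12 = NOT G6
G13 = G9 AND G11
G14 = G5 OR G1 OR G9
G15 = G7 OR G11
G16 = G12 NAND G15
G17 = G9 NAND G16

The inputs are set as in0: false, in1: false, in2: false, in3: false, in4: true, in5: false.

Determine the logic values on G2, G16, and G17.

G2 = true  G16 = false  G17 = true

G1 = in0 XOR in2 = false XOR false = false
G2 = in5 NAND G1 = false NAND false = true
G3 = G2 XOR in1 = true XOR false = true
G4 = G1 NOR in3 = false NOR false = true
G5 = G4 AND in5 = true AND false = false
G6 = G5 AND G3 = false AND true = false
G7 = NOT G2 = NOT true = false
G9 = NOT in3 = NOT false = true
G11 = in5 OR G3 = false OR true = true
G12 = NOT G6 = NOT false = true
G15 = G7 OR G11 = false OR true = true
G16 = G12 NAND G15 = true NAND true = false
G17 = G9 NAND G16 = true NAND false = true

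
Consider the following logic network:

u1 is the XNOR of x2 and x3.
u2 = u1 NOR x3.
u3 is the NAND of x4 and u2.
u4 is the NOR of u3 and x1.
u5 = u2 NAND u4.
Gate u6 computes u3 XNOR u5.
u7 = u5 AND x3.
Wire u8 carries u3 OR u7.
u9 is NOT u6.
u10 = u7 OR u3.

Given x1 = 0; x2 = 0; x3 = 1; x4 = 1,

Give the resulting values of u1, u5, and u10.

u1 = 0, u5 = 1, u10 = 1

u1 = x2 XNOR x3 = 0 XNOR 1 = 0
u2 = u1 NOR x3 = 0 NOR 1 = 0
u3 = x4 NAND u2 = 1 NAND 0 = 1
u4 = u3 NOR x1 = 1 NOR 0 = 0
u5 = u2 NAND u4 = 0 NAND 0 = 1
u7 = u5 AND x3 = 1 AND 1 = 1
u10 = u7 OR u3 = 1 OR 1 = 1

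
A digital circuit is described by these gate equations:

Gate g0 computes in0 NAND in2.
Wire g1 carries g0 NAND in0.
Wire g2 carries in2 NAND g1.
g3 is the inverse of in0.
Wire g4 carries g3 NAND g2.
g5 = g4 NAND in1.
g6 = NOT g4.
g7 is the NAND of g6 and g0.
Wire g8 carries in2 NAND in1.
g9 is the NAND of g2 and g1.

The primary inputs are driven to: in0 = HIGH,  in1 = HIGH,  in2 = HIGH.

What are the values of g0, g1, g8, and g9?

g0 = in0 NAND in2 = HIGH NAND HIGH = LOW
g1 = g0 NAND in0 = LOW NAND HIGH = HIGH
g2 = in2 NAND g1 = HIGH NAND HIGH = LOW
g8 = in2 NAND in1 = HIGH NAND HIGH = LOW
g9 = g2 NAND g1 = LOW NAND HIGH = HIGH

g0 = LOW; g1 = HIGH; g8 = LOW; g9 = HIGH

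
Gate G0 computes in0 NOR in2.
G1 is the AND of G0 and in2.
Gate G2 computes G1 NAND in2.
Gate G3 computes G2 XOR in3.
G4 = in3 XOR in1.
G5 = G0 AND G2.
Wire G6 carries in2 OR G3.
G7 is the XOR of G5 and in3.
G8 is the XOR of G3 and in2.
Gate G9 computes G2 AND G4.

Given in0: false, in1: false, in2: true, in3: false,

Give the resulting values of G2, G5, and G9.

G2 = true  G5 = false  G9 = false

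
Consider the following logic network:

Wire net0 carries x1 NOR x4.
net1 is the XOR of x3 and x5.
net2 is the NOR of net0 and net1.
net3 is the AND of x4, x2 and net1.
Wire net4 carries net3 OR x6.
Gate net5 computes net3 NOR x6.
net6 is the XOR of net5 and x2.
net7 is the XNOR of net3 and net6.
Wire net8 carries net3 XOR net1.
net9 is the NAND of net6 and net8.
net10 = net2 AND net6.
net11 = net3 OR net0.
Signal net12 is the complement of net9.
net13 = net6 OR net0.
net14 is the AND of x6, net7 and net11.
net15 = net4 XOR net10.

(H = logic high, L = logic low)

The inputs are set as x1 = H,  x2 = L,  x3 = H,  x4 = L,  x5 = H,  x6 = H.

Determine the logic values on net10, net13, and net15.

net0 = x1 NOR x4 = H NOR L = L
net1 = x3 XOR x5 = H XOR H = L
net2 = net0 NOR net1 = L NOR L = H
net3 = x4 AND x2 AND net1 = L AND L AND L = L
net4 = net3 OR x6 = L OR H = H
net5 = net3 NOR x6 = L NOR H = L
net6 = net5 XOR x2 = L XOR L = L
net10 = net2 AND net6 = H AND L = L
net13 = net6 OR net0 = L OR L = L
net15 = net4 XOR net10 = H XOR L = H

net10 = L, net13 = L, net15 = H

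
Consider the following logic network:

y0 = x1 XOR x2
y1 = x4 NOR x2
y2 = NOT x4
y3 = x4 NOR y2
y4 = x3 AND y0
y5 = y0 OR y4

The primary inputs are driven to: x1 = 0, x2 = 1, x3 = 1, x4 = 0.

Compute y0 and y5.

y0 = x1 XOR x2 = 0 XOR 1 = 1
y4 = x3 AND y0 = 1 AND 1 = 1
y5 = y0 OR y4 = 1 OR 1 = 1

y0 = 1, y5 = 1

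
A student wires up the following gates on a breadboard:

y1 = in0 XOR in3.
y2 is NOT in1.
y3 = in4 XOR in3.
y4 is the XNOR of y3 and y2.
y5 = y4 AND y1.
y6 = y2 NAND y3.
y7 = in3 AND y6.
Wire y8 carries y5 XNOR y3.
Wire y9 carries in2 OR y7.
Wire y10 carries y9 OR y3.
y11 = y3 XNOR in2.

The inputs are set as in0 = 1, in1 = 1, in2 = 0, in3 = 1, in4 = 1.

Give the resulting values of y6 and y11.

y6 = 1, y11 = 1

y2 = NOT in1 = NOT 1 = 0
y3 = in4 XOR in3 = 1 XOR 1 = 0
y6 = y2 NAND y3 = 0 NAND 0 = 1
y11 = y3 XNOR in2 = 0 XNOR 0 = 1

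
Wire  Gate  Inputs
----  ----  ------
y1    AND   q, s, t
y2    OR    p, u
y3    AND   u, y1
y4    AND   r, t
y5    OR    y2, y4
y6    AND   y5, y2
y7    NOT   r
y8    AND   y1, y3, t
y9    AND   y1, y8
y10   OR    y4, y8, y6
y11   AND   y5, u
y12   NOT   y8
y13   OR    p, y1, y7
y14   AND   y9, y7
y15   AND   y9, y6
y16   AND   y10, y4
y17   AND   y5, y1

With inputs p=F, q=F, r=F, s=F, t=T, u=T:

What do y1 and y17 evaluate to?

y1 = q AND s AND t = F AND F AND T = F
y2 = p OR u = F OR T = T
y4 = r AND t = F AND T = F
y5 = y2 OR y4 = T OR F = T
y17 = y5 AND y1 = T AND F = F

y1 = F, y17 = F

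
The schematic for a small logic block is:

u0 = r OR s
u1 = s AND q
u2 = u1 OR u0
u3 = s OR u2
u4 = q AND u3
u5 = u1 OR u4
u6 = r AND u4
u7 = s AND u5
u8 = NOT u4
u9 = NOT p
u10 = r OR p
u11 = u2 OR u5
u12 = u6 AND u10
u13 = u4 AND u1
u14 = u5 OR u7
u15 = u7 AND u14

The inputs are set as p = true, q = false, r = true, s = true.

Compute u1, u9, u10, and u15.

u1 = false  u9 = false  u10 = true  u15 = false

u0 = r OR s = true OR true = true
u1 = s AND q = true AND false = false
u2 = u1 OR u0 = false OR true = true
u3 = s OR u2 = true OR true = true
u4 = q AND u3 = false AND true = false
u5 = u1 OR u4 = false OR false = false
u7 = s AND u5 = true AND false = false
u9 = NOT p = NOT true = false
u10 = r OR p = true OR true = true
u14 = u5 OR u7 = false OR false = false
u15 = u7 AND u14 = false AND false = false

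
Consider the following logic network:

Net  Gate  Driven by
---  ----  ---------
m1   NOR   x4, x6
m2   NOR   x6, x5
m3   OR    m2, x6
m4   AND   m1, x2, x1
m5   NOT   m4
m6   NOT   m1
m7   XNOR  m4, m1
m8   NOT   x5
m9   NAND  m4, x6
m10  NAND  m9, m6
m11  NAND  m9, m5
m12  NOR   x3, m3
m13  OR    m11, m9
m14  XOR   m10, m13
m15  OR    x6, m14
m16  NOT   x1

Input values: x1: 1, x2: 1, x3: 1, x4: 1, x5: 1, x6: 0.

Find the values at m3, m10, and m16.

m3 = 0, m10 = 0, m16 = 0

m1 = x4 NOR x6 = 1 NOR 0 = 0
m2 = x6 NOR x5 = 0 NOR 1 = 0
m3 = m2 OR x6 = 0 OR 0 = 0
m4 = m1 AND x2 AND x1 = 0 AND 1 AND 1 = 0
m6 = NOT m1 = NOT 0 = 1
m9 = m4 NAND x6 = 0 NAND 0 = 1
m10 = m9 NAND m6 = 1 NAND 1 = 0
m16 = NOT x1 = NOT 1 = 0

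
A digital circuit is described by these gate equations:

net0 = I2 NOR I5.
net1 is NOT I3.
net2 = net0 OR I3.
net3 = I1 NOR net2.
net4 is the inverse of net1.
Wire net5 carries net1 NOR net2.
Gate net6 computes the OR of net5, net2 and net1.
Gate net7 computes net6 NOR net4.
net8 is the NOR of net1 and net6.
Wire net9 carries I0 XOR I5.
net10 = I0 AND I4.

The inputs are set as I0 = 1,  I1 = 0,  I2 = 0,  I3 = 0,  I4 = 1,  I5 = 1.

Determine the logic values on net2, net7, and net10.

net0 = I2 NOR I5 = 0 NOR 1 = 0
net1 = NOT I3 = NOT 0 = 1
net2 = net0 OR I3 = 0 OR 0 = 0
net4 = NOT net1 = NOT 1 = 0
net5 = net1 NOR net2 = 1 NOR 0 = 0
net6 = net5 OR net2 OR net1 = 0 OR 0 OR 1 = 1
net7 = net6 NOR net4 = 1 NOR 0 = 0
net10 = I0 AND I4 = 1 AND 1 = 1

net2 = 0, net7 = 0, net10 = 1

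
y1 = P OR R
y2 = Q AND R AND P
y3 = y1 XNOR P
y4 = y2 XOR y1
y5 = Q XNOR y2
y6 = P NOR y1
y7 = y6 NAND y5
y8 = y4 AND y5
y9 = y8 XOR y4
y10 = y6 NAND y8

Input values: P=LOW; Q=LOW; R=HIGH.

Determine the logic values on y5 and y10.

y1 = P OR R = LOW OR HIGH = HIGH
y2 = Q AND R AND P = LOW AND HIGH AND LOW = LOW
y4 = y2 XOR y1 = LOW XOR HIGH = HIGH
y5 = Q XNOR y2 = LOW XNOR LOW = HIGH
y6 = P NOR y1 = LOW NOR HIGH = LOW
y8 = y4 AND y5 = HIGH AND HIGH = HIGH
y10 = y6 NAND y8 = LOW NAND HIGH = HIGH

y5 = HIGH, y10 = HIGH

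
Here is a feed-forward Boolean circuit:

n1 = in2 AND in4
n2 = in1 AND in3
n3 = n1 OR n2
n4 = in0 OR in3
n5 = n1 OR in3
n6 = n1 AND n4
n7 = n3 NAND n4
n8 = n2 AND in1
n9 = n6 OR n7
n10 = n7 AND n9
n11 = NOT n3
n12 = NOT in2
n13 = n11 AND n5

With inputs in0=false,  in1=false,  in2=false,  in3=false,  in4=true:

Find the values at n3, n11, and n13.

n3 = false; n11 = true; n13 = false

n1 = in2 AND in4 = false AND true = false
n2 = in1 AND in3 = false AND false = false
n3 = n1 OR n2 = false OR false = false
n5 = n1 OR in3 = false OR false = false
n11 = NOT n3 = NOT false = true
n13 = n11 AND n5 = true AND false = false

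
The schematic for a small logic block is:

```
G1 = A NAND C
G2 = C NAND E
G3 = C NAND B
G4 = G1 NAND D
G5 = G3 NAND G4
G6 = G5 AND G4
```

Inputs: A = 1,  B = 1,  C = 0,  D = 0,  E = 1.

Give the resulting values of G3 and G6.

G1 = A NAND C = 1 NAND 0 = 1
G3 = C NAND B = 0 NAND 1 = 1
G4 = G1 NAND D = 1 NAND 0 = 1
G5 = G3 NAND G4 = 1 NAND 1 = 0
G6 = G5 AND G4 = 0 AND 1 = 0

G3 = 1; G6 = 0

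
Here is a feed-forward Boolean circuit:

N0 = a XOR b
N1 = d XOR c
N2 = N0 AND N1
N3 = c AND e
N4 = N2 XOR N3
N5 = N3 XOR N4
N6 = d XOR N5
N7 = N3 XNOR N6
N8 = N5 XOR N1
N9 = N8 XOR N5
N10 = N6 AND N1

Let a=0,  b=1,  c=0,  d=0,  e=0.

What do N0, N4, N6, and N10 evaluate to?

N0 = 1  N4 = 0  N6 = 0  N10 = 0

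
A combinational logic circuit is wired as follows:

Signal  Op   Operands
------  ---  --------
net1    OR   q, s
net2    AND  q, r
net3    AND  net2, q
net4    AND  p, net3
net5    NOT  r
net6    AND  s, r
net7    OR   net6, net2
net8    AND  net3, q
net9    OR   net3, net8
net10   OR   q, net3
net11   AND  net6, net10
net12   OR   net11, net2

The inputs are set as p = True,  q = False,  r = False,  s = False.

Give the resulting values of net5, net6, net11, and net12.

net5 = True; net6 = False; net11 = False; net12 = False

net2 = q AND r = False AND False = False
net3 = net2 AND q = False AND False = False
net5 = NOT r = NOT False = True
net6 = s AND r = False AND False = False
net10 = q OR net3 = False OR False = False
net11 = net6 AND net10 = False AND False = False
net12 = net11 OR net2 = False OR False = False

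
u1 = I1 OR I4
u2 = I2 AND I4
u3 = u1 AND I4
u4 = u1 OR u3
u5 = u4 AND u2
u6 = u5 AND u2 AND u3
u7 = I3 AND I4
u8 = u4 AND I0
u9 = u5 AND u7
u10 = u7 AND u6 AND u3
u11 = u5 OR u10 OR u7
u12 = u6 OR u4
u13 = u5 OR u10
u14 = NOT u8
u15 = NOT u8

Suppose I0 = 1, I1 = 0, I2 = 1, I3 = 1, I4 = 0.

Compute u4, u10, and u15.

u1 = I1 OR I4 = 0 OR 0 = 0
u2 = I2 AND I4 = 1 AND 0 = 0
u3 = u1 AND I4 = 0 AND 0 = 0
u4 = u1 OR u3 = 0 OR 0 = 0
u5 = u4 AND u2 = 0 AND 0 = 0
u6 = u5 AND u2 AND u3 = 0 AND 0 AND 0 = 0
u7 = I3 AND I4 = 1 AND 0 = 0
u8 = u4 AND I0 = 0 AND 1 = 0
u10 = u7 AND u6 AND u3 = 0 AND 0 AND 0 = 0
u15 = NOT u8 = NOT 0 = 1

u4 = 0; u10 = 0; u15 = 1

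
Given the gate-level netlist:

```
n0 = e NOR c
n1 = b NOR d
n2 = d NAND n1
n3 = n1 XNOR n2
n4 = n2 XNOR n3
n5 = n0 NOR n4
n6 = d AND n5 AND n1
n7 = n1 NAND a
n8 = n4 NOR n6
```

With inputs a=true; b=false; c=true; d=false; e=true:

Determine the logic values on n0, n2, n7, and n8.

n0 = e NOR c = true NOR true = false
n1 = b NOR d = false NOR false = true
n2 = d NAND n1 = false NAND true = true
n3 = n1 XNOR n2 = true XNOR true = true
n4 = n2 XNOR n3 = true XNOR true = true
n5 = n0 NOR n4 = false NOR true = false
n6 = d AND n5 AND n1 = false AND false AND true = false
n7 = n1 NAND a = true NAND true = false
n8 = n4 NOR n6 = true NOR false = false

n0 = false, n2 = true, n7 = false, n8 = false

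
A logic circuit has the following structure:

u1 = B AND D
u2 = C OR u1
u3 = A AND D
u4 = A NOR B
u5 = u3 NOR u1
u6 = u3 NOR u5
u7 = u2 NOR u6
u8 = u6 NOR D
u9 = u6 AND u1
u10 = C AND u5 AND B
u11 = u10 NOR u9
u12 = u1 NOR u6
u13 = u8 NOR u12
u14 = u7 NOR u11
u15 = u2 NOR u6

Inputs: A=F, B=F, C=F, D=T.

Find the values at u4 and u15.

u1 = B AND D = F AND T = F
u2 = C OR u1 = F OR F = F
u3 = A AND D = F AND T = F
u4 = A NOR B = F NOR F = T
u5 = u3 NOR u1 = F NOR F = T
u6 = u3 NOR u5 = F NOR T = F
u15 = u2 NOR u6 = F NOR F = T

u4 = T, u15 = T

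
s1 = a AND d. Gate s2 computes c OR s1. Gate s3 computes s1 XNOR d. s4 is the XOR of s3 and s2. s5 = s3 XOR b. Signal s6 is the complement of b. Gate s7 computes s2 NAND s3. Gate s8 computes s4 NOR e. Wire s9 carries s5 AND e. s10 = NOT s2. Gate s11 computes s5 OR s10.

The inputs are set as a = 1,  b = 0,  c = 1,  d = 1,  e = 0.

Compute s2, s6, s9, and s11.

s2 = 1, s6 = 1, s9 = 0, s11 = 1

s1 = a AND d = 1 AND 1 = 1
s2 = c OR s1 = 1 OR 1 = 1
s3 = s1 XNOR d = 1 XNOR 1 = 1
s5 = s3 XOR b = 1 XOR 0 = 1
s6 = NOT b = NOT 0 = 1
s9 = s5 AND e = 1 AND 0 = 0
s10 = NOT s2 = NOT 1 = 0
s11 = s5 OR s10 = 1 OR 0 = 1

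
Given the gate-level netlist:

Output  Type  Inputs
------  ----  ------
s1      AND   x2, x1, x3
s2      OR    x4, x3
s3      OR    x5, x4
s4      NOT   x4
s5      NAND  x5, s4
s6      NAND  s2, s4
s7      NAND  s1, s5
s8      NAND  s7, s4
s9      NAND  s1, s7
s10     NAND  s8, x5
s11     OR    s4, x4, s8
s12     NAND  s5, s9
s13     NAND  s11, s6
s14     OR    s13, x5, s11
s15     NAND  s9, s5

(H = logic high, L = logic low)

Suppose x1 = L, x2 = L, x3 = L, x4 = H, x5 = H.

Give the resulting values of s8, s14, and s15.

s8 = H; s14 = H; s15 = L

s1 = x2 AND x1 AND x3 = L AND L AND L = L
s2 = x4 OR x3 = H OR L = H
s4 = NOT x4 = NOT H = L
s5 = x5 NAND s4 = H NAND L = H
s6 = s2 NAND s4 = H NAND L = H
s7 = s1 NAND s5 = L NAND H = H
s8 = s7 NAND s4 = H NAND L = H
s9 = s1 NAND s7 = L NAND H = H
s11 = s4 OR x4 OR s8 = L OR H OR H = H
s13 = s11 NAND s6 = H NAND H = L
s14 = s13 OR x5 OR s11 = L OR H OR H = H
s15 = s9 NAND s5 = H NAND H = L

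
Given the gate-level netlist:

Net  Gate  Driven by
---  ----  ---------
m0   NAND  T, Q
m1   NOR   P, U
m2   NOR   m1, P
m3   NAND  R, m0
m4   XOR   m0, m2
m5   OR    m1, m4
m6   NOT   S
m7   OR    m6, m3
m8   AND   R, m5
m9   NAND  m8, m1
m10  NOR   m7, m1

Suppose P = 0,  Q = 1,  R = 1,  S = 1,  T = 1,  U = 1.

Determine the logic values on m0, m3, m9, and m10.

m0 = 0; m3 = 1; m9 = 1; m10 = 0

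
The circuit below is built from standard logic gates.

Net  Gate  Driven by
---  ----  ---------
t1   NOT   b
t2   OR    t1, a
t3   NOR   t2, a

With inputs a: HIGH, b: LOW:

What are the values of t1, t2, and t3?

t1 = NOT b = NOT LOW = HIGH
t2 = t1 OR a = HIGH OR HIGH = HIGH
t3 = t2 NOR a = HIGH NOR HIGH = LOW

t1 = HIGH, t2 = HIGH, t3 = LOW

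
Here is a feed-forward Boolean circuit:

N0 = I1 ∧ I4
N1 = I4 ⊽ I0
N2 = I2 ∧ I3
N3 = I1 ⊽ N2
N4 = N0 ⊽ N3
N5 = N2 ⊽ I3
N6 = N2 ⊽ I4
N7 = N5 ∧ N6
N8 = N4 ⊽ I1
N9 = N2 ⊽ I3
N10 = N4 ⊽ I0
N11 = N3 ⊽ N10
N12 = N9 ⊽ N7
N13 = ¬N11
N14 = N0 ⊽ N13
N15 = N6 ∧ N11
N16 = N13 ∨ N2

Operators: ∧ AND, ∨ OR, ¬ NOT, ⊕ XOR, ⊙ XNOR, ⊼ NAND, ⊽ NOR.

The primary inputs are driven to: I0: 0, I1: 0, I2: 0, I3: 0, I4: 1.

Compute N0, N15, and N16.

N0 = 0, N15 = 0, N16 = 1

N0 = I1 AND I4 = 0 AND 1 = 0
N2 = I2 AND I3 = 0 AND 0 = 0
N3 = I1 NOR N2 = 0 NOR 0 = 1
N4 = N0 NOR N3 = 0 NOR 1 = 0
N6 = N2 NOR I4 = 0 NOR 1 = 0
N10 = N4 NOR I0 = 0 NOR 0 = 1
N11 = N3 NOR N10 = 1 NOR 1 = 0
N13 = NOT N11 = NOT 0 = 1
N15 = N6 AND N11 = 0 AND 0 = 0
N16 = N13 OR N2 = 1 OR 0 = 1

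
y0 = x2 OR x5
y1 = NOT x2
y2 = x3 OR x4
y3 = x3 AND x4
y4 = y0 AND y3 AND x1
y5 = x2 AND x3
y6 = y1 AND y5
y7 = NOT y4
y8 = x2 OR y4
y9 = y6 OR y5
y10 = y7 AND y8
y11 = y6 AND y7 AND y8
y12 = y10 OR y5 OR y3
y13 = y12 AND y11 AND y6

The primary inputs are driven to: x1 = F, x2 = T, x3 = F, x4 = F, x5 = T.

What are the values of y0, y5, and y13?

y0 = T, y5 = F, y13 = F

y0 = x2 OR x5 = T OR T = T
y1 = NOT x2 = NOT T = F
y3 = x3 AND x4 = F AND F = F
y4 = y0 AND y3 AND x1 = T AND F AND F = F
y5 = x2 AND x3 = T AND F = F
y6 = y1 AND y5 = F AND F = F
y7 = NOT y4 = NOT F = T
y8 = x2 OR y4 = T OR F = T
y10 = y7 AND y8 = T AND T = T
y11 = y6 AND y7 AND y8 = F AND T AND T = F
y12 = y10 OR y5 OR y3 = T OR F OR F = T
y13 = y12 AND y11 AND y6 = T AND F AND F = F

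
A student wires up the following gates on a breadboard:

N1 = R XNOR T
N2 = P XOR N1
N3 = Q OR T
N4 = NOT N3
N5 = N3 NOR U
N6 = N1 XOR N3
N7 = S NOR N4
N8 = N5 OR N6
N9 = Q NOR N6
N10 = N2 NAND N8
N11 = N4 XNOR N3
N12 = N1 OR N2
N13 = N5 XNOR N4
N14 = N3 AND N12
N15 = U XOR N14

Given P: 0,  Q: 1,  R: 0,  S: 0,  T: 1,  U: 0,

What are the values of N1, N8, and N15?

N1 = 0; N8 = 1; N15 = 0

N1 = R XNOR T = 0 XNOR 1 = 0
N2 = P XOR N1 = 0 XOR 0 = 0
N3 = Q OR T = 1 OR 1 = 1
N5 = N3 NOR U = 1 NOR 0 = 0
N6 = N1 XOR N3 = 0 XOR 1 = 1
N8 = N5 OR N6 = 0 OR 1 = 1
N12 = N1 OR N2 = 0 OR 0 = 0
N14 = N3 AND N12 = 1 AND 0 = 0
N15 = U XOR N14 = 0 XOR 0 = 0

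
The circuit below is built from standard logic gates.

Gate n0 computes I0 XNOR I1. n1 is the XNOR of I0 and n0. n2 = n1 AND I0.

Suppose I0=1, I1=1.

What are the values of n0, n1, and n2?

n0 = 1, n1 = 1, n2 = 1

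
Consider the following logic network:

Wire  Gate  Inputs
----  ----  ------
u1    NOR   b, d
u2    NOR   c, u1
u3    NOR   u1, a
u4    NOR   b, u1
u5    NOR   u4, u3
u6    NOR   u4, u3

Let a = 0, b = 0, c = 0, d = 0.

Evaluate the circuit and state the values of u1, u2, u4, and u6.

u1 = b NOR d = 0 NOR 0 = 1
u2 = c NOR u1 = 0 NOR 1 = 0
u3 = u1 NOR a = 1 NOR 0 = 0
u4 = b NOR u1 = 0 NOR 1 = 0
u6 = u4 NOR u3 = 0 NOR 0 = 1

u1 = 1; u2 = 0; u4 = 0; u6 = 1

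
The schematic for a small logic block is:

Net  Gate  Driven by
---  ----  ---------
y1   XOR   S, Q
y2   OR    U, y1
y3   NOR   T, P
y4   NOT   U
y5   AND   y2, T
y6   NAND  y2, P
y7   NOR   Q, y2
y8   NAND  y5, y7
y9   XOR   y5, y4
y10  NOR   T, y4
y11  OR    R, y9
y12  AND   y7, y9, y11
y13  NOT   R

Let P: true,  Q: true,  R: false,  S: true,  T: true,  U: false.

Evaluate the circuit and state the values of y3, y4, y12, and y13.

y1 = S XOR Q = true XOR true = false
y2 = U OR y1 = false OR false = false
y3 = T NOR P = true NOR true = false
y4 = NOT U = NOT false = true
y5 = y2 AND T = false AND true = false
y7 = Q NOR y2 = true NOR false = false
y9 = y5 XOR y4 = false XOR true = true
y11 = R OR y9 = false OR true = true
y12 = y7 AND y9 AND y11 = false AND true AND true = false
y13 = NOT R = NOT false = true

y3 = false, y4 = true, y12 = false, y13 = true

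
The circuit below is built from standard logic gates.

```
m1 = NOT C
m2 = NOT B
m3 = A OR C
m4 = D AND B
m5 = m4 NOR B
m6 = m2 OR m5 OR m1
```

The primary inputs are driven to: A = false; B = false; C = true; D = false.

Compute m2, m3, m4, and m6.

m2 = true, m3 = true, m4 = false, m6 = true

m1 = NOT C = NOT true = false
m2 = NOT B = NOT false = true
m3 = A OR C = false OR true = true
m4 = D AND B = false AND false = false
m5 = m4 NOR B = false NOR false = true
m6 = m2 OR m5 OR m1 = true OR true OR false = true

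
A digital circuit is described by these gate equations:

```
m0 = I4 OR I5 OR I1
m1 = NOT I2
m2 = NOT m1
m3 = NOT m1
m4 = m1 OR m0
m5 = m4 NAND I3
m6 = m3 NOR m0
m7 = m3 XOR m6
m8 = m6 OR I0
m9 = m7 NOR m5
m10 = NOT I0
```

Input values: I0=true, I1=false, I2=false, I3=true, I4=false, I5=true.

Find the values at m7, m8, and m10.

m7 = false  m8 = true  m10 = false

m0 = I4 OR I5 OR I1 = false OR true OR false = true
m1 = NOT I2 = NOT false = true
m3 = NOT m1 = NOT true = false
m6 = m3 NOR m0 = false NOR true = false
m7 = m3 XOR m6 = false XOR false = false
m8 = m6 OR I0 = false OR true = true
m10 = NOT I0 = NOT true = false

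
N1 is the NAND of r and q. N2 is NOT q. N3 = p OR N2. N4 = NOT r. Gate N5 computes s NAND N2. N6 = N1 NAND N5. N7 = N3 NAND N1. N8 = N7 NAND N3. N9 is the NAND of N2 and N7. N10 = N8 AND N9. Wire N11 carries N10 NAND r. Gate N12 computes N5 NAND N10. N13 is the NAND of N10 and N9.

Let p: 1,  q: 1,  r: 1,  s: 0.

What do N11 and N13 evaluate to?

N11 = 1, N13 = 1

N1 = r NAND q = 1 NAND 1 = 0
N2 = NOT q = NOT 1 = 0
N3 = p OR N2 = 1 OR 0 = 1
N7 = N3 NAND N1 = 1 NAND 0 = 1
N8 = N7 NAND N3 = 1 NAND 1 = 0
N9 = N2 NAND N7 = 0 NAND 1 = 1
N10 = N8 AND N9 = 0 AND 1 = 0
N11 = N10 NAND r = 0 NAND 1 = 1
N13 = N10 NAND N9 = 0 NAND 1 = 1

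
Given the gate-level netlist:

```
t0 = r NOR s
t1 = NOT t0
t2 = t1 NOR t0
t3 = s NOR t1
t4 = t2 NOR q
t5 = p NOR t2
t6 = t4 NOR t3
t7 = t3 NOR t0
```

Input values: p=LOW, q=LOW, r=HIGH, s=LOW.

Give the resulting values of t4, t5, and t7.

t4 = HIGH  t5 = HIGH  t7 = HIGH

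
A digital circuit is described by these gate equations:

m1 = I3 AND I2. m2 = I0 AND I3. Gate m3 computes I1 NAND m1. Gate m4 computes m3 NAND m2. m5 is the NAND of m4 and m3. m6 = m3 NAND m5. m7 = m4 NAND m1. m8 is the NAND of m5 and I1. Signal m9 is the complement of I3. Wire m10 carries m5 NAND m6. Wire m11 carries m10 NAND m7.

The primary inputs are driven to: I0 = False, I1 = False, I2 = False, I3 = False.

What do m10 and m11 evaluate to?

m1 = I3 AND I2 = False AND False = False
m2 = I0 AND I3 = False AND False = False
m3 = I1 NAND m1 = False NAND False = True
m4 = m3 NAND m2 = True NAND False = True
m5 = m4 NAND m3 = True NAND True = False
m6 = m3 NAND m5 = True NAND False = True
m7 = m4 NAND m1 = True NAND False = True
m10 = m5 NAND m6 = False NAND True = True
m11 = m10 NAND m7 = True NAND True = False

m10 = True  m11 = False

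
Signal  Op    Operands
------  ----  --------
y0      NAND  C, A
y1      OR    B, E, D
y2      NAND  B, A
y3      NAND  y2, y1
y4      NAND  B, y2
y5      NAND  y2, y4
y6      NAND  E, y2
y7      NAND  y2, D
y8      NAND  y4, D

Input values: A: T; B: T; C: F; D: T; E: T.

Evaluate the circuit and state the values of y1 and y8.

y1 = T; y8 = F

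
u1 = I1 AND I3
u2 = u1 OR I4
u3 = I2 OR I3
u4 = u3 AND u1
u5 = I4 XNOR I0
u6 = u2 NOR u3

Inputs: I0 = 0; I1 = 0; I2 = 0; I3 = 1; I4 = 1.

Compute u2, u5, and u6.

u2 = 1, u5 = 0, u6 = 0

u1 = I1 AND I3 = 0 AND 1 = 0
u2 = u1 OR I4 = 0 OR 1 = 1
u3 = I2 OR I3 = 0 OR 1 = 1
u5 = I4 XNOR I0 = 1 XNOR 0 = 0
u6 = u2 NOR u3 = 1 NOR 1 = 0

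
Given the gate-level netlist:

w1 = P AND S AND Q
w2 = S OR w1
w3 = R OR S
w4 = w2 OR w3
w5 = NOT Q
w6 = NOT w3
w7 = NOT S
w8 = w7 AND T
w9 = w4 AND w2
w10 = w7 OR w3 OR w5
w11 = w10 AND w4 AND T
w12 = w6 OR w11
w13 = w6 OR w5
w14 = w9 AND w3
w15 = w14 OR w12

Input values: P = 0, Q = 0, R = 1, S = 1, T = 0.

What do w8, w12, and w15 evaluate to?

w8 = 0, w12 = 0, w15 = 1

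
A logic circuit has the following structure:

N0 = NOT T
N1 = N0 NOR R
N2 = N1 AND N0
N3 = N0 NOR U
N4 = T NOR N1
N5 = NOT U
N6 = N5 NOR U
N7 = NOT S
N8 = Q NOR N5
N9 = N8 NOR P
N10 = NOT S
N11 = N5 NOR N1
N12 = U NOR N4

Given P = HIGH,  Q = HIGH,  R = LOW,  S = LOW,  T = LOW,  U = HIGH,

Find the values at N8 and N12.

N0 = NOT T = NOT LOW = HIGH
N1 = N0 NOR R = HIGH NOR LOW = LOW
N4 = T NOR N1 = LOW NOR LOW = HIGH
N5 = NOT U = NOT HIGH = LOW
N8 = Q NOR N5 = HIGH NOR LOW = LOW
N12 = U NOR N4 = HIGH NOR HIGH = LOW

N8 = LOW  N12 = LOW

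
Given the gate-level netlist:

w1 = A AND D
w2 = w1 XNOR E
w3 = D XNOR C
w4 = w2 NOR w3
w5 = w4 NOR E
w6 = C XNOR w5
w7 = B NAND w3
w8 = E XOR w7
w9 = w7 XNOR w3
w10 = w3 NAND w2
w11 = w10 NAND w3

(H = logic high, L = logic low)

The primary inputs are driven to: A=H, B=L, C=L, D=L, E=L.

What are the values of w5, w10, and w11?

w5 = H  w10 = L  w11 = H

w1 = A AND D = H AND L = L
w2 = w1 XNOR E = L XNOR L = H
w3 = D XNOR C = L XNOR L = H
w4 = w2 NOR w3 = H NOR H = L
w5 = w4 NOR E = L NOR L = H
w10 = w3 NAND w2 = H NAND H = L
w11 = w10 NAND w3 = L NAND H = H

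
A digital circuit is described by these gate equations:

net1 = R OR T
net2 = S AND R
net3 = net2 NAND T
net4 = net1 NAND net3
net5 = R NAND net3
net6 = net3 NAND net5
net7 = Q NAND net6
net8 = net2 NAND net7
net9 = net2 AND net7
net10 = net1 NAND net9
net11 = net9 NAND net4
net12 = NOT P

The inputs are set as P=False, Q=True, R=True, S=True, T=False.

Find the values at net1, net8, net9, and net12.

net1 = R OR T = True OR False = True
net2 = S AND R = True AND True = True
net3 = net2 NAND T = True NAND False = True
net5 = R NAND net3 = True NAND True = False
net6 = net3 NAND net5 = True NAND False = True
net7 = Q NAND net6 = True NAND True = False
net8 = net2 NAND net7 = True NAND False = True
net9 = net2 AND net7 = True AND False = False
net12 = NOT P = NOT False = True

net1 = True; net8 = True; net9 = False; net12 = True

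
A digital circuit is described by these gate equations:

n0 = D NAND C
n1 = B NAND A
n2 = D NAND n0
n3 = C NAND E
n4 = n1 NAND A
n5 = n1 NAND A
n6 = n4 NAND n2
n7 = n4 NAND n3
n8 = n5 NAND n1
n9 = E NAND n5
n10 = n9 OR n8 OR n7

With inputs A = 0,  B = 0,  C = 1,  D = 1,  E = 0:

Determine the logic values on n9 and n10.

n1 = B NAND A = 0 NAND 0 = 1
n3 = C NAND E = 1 NAND 0 = 1
n4 = n1 NAND A = 1 NAND 0 = 1
n5 = n1 NAND A = 1 NAND 0 = 1
n7 = n4 NAND n3 = 1 NAND 1 = 0
n8 = n5 NAND n1 = 1 NAND 1 = 0
n9 = E NAND n5 = 0 NAND 1 = 1
n10 = n9 OR n8 OR n7 = 1 OR 0 OR 0 = 1

n9 = 1; n10 = 1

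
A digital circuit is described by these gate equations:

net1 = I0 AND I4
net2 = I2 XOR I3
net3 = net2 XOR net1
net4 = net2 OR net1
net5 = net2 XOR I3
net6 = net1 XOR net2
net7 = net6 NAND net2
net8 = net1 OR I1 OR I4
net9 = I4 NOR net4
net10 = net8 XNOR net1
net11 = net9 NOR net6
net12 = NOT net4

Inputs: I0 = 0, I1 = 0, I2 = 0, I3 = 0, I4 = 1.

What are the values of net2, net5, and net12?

net2 = 0; net5 = 0; net12 = 1

net1 = I0 AND I4 = 0 AND 1 = 0
net2 = I2 XOR I3 = 0 XOR 0 = 0
net4 = net2 OR net1 = 0 OR 0 = 0
net5 = net2 XOR I3 = 0 XOR 0 = 0
net12 = NOT net4 = NOT 0 = 1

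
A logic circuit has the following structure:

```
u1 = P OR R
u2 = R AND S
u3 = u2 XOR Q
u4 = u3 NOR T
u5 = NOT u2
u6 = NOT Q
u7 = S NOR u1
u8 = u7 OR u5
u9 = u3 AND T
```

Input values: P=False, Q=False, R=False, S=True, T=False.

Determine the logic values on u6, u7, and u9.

u1 = P OR R = False OR False = False
u2 = R AND S = False AND True = False
u3 = u2 XOR Q = False XOR False = False
u6 = NOT Q = NOT False = True
u7 = S NOR u1 = True NOR False = False
u9 = u3 AND T = False AND False = False

u6 = True  u7 = False  u9 = False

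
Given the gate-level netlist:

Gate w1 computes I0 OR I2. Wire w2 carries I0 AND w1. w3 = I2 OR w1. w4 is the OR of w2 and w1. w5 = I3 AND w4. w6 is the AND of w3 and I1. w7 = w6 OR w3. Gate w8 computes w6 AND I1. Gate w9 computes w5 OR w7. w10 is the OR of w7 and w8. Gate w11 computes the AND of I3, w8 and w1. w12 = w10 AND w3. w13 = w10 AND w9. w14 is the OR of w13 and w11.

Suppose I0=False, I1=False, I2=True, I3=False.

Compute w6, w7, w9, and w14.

w6 = False, w7 = True, w9 = True, w14 = True

w1 = I0 OR I2 = False OR True = True
w2 = I0 AND w1 = False AND True = False
w3 = I2 OR w1 = True OR True = True
w4 = w2 OR w1 = False OR True = True
w5 = I3 AND w4 = False AND True = False
w6 = w3 AND I1 = True AND False = False
w7 = w6 OR w3 = False OR True = True
w8 = w6 AND I1 = False AND False = False
w9 = w5 OR w7 = False OR True = True
w10 = w7 OR w8 = True OR False = True
w11 = I3 AND w8 AND w1 = False AND False AND True = False
w13 = w10 AND w9 = True AND True = True
w14 = w13 OR w11 = True OR False = True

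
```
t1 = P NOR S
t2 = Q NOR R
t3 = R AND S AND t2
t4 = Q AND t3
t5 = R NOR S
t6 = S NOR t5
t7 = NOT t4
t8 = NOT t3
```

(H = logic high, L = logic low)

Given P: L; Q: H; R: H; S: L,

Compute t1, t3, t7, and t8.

t1 = H, t3 = L, t7 = H, t8 = H

t1 = P NOR S = L NOR L = H
t2 = Q NOR R = H NOR H = L
t3 = R AND S AND t2 = H AND L AND L = L
t4 = Q AND t3 = H AND L = L
t7 = NOT t4 = NOT L = H
t8 = NOT t3 = NOT L = H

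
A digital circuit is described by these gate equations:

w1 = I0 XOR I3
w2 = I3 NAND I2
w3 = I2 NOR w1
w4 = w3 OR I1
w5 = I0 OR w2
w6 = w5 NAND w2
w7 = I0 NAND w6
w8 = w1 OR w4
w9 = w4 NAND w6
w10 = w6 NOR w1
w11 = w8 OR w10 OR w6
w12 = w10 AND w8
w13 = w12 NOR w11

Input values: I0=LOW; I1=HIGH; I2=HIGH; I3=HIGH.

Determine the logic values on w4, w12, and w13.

w4 = HIGH; w12 = LOW; w13 = LOW

w1 = I0 XOR I3 = LOW XOR HIGH = HIGH
w2 = I3 NAND I2 = HIGH NAND HIGH = LOW
w3 = I2 NOR w1 = HIGH NOR HIGH = LOW
w4 = w3 OR I1 = LOW OR HIGH = HIGH
w5 = I0 OR w2 = LOW OR LOW = LOW
w6 = w5 NAND w2 = LOW NAND LOW = HIGH
w8 = w1 OR w4 = HIGH OR HIGH = HIGH
w10 = w6 NOR w1 = HIGH NOR HIGH = LOW
w11 = w8 OR w10 OR w6 = HIGH OR LOW OR HIGH = HIGH
w12 = w10 AND w8 = LOW AND HIGH = LOW
w13 = w12 NOR w11 = LOW NOR HIGH = LOW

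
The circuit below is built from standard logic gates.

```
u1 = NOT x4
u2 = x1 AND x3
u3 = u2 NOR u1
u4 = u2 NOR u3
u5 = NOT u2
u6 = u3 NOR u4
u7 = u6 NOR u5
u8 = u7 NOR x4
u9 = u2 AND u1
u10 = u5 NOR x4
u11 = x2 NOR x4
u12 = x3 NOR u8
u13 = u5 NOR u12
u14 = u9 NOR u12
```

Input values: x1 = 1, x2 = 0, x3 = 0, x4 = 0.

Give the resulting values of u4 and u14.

u1 = NOT x4 = NOT 0 = 1
u2 = x1 AND x3 = 1 AND 0 = 0
u3 = u2 NOR u1 = 0 NOR 1 = 0
u4 = u2 NOR u3 = 0 NOR 0 = 1
u5 = NOT u2 = NOT 0 = 1
u6 = u3 NOR u4 = 0 NOR 1 = 0
u7 = u6 NOR u5 = 0 NOR 1 = 0
u8 = u7 NOR x4 = 0 NOR 0 = 1
u9 = u2 AND u1 = 0 AND 1 = 0
u12 = x3 NOR u8 = 0 NOR 1 = 0
u14 = u9 NOR u12 = 0 NOR 0 = 1

u4 = 1  u14 = 1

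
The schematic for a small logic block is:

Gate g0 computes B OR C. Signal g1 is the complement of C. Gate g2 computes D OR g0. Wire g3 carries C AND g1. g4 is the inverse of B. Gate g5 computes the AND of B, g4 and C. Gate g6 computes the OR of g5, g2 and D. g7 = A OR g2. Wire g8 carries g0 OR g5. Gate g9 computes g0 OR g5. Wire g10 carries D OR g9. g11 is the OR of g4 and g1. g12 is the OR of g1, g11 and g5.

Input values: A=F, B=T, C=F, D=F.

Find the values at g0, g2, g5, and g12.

g0 = B OR C = T OR F = T
g1 = NOT C = NOT F = T
g2 = D OR g0 = F OR T = T
g4 = NOT B = NOT T = F
g5 = B AND g4 AND C = T AND F AND F = F
g11 = g4 OR g1 = F OR T = T
g12 = g1 OR g11 OR g5 = T OR T OR F = T

g0 = T  g2 = T  g5 = F  g12 = T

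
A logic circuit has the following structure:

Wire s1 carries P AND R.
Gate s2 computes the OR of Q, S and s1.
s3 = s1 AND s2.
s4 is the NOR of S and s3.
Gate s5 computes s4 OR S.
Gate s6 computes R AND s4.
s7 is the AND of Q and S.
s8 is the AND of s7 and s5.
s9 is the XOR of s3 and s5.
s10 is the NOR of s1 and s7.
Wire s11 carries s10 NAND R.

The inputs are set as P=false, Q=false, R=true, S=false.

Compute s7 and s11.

s1 = P AND R = false AND true = false
s7 = Q AND S = false AND false = false
s10 = s1 NOR s7 = false NOR false = true
s11 = s10 NAND R = true NAND true = false

s7 = false  s11 = false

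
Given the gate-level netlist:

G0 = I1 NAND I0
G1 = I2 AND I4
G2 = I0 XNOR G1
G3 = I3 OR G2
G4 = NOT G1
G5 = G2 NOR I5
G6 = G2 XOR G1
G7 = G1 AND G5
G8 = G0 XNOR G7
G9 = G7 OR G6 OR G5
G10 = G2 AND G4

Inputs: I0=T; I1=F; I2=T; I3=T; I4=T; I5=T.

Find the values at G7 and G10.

G1 = I2 AND I4 = T AND T = T
G2 = I0 XNOR G1 = T XNOR T = T
G4 = NOT G1 = NOT T = F
G5 = G2 NOR I5 = T NOR T = F
G7 = G1 AND G5 = T AND F = F
G10 = G2 AND G4 = T AND F = F

G7 = F; G10 = F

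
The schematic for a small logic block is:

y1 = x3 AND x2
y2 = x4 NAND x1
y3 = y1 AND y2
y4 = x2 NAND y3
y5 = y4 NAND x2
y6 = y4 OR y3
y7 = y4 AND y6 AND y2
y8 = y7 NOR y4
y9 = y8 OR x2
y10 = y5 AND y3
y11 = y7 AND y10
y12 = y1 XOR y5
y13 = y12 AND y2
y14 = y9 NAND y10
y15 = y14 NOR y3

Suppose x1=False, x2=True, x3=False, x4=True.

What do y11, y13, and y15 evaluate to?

y1 = x3 AND x2 = False AND True = False
y2 = x4 NAND x1 = True NAND False = True
y3 = y1 AND y2 = False AND True = False
y4 = x2 NAND y3 = True NAND False = True
y5 = y4 NAND x2 = True NAND True = False
y6 = y4 OR y3 = True OR False = True
y7 = y4 AND y6 AND y2 = True AND True AND True = True
y8 = y7 NOR y4 = True NOR True = False
y9 = y8 OR x2 = False OR True = True
y10 = y5 AND y3 = False AND False = False
y11 = y7 AND y10 = True AND False = False
y12 = y1 XOR y5 = False XOR False = False
y13 = y12 AND y2 = False AND True = False
y14 = y9 NAND y10 = True NAND False = True
y15 = y14 NOR y3 = True NOR False = False

y11 = False, y13 = False, y15 = False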